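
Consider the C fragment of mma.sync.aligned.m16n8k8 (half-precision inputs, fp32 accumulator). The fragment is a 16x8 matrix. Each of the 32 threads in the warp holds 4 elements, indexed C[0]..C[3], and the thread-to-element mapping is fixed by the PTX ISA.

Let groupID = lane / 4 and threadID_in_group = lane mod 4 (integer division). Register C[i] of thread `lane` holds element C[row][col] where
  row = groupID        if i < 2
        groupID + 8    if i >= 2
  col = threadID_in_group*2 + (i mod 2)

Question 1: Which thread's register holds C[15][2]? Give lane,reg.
29,2

r=15→G=7,rhi=1  c=2→T=1,p=0
L=7*4+1=29  i=1*2+0=2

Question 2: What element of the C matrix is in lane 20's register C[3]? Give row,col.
lane 20: gr=5 (20/4), th=0 (20%4)
i=3: r=5+8=13, c=0*2+1=1

13,1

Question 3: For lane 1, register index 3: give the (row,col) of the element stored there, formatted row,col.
lane 1→1/4=0, 1 mod 4=1
i=3  r:0+8→8  c:2·1+1→3

8,3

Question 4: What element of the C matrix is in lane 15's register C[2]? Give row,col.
11,6

15: gr=3,th=3
[2] (3+8,3*2+0) = (11,6)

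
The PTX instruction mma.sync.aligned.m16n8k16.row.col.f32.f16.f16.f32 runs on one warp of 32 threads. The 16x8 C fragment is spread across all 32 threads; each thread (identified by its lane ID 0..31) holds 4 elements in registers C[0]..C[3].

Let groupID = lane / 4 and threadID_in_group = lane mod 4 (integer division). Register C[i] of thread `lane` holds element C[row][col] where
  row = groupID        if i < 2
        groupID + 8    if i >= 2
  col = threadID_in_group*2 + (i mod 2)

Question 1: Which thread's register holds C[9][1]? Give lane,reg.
4,3

r=9->g=1,rb=1  c=1->t=0,b0=1
L=1*4+0=4  i=1*2+1=3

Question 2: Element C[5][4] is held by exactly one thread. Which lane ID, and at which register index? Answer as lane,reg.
22,0

r=5⇒gr=5,Rb=0  c=4⇒th=2,odd=0
L=5*4+2=22  i=0*2+0=0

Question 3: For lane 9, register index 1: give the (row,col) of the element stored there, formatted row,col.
9: gr=2,th=1
[1] (2+0,1*2+1) = (2,3)

2,3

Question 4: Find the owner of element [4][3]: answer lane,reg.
17,1

r=4→G=4,rhi=0  c=3→T=1,p=1
L=4*4+1=17  i=0*2+1=1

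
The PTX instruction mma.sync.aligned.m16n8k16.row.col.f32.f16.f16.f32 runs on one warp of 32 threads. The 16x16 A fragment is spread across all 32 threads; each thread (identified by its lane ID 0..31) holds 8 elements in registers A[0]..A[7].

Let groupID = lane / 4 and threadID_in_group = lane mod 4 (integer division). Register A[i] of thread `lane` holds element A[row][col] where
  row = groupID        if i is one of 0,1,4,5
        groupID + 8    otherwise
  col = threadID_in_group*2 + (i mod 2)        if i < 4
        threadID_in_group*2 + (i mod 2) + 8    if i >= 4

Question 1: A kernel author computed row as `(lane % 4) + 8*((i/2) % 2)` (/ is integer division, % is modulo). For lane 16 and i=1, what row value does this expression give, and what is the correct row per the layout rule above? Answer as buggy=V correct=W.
`(lane % 4) + 8*((i/2) % 2)`[16,1]->0
16: g=4,t=0
[1] (4+0,0*2+1+0) = (4,1)
row: 0 vs 4

buggy=0 correct=4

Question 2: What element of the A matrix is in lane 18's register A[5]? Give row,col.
4,13

L=18->gid=18>>2=4, tid=18&3=2
[5]->row 4+0=4  col 2·2+1+8=13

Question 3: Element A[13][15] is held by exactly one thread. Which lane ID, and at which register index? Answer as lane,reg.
r:13=>grp=5,rB=1  c:15=>cB=1,tig=3,lo=1
L=5*4+3=23  i=1*4+1*2+1=7

23,7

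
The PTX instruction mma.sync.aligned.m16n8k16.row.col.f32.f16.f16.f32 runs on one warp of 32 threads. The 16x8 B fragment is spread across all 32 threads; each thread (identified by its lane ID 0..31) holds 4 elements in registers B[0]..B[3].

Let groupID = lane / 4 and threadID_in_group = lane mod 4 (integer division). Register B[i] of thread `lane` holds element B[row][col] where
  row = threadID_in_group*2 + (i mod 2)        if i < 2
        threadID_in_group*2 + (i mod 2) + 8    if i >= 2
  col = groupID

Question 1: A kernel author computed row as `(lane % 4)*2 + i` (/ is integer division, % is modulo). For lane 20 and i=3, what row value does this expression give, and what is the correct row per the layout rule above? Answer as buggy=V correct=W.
buggy=3 correct=9

`(lane % 4)*2 + i`[20,3]⇒3
lane 20⇒20/4=5, 20 mod 4=0
i=3  r:2·0+1+8⇒9  c:5
row: 3 vs 9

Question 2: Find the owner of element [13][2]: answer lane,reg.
c: 2->gid=2  r: 13->r8=1,tid=2,i&1=1
L=2*4+2=10  i=1*2+1=3

10,3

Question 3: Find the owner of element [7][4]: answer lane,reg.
19,1

c=4->g=4  r=7->rb=0,t=3,b0=1
L=4*4+3=19  i=0*2+1=1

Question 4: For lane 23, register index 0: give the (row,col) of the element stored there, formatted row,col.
6,5

lane 23->23/4=5, 23 mod 4=3
i=0  r:2·3+0+0->6  c:5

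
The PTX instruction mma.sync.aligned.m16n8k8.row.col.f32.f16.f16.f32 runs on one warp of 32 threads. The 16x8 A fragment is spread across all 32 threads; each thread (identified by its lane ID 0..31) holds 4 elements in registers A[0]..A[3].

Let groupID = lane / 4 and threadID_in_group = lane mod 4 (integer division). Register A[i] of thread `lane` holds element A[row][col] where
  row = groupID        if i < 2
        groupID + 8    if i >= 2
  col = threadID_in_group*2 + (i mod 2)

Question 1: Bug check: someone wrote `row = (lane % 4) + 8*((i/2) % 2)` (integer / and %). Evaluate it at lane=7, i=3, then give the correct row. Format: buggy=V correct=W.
buggy=11 correct=9

`(lane % 4) + 8*((i/2) % 2)`[7,3]->11
lane 7->7/4=1, 7 mod 4=3
i=3  r:1+8->9  c:2·3+1->7
row: 11 vs 9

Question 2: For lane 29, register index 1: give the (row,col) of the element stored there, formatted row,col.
7,3

29: grp=7,tig=1
[1] (7+0,1*2+1) = (7,3)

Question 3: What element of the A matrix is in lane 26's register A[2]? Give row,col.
L=26->g=26>>2=6, t=26&3=2
[2]->row 6+8=14  col 2·2+0=4

14,4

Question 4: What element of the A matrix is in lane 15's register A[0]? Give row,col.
lane 15→15/4=3, 15 mod 4=3
i=0  r:3+0→3  c:2·3+0→6

3,6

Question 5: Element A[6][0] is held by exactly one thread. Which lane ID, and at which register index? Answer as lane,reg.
24,0

r=6⇒gr=6,Rb=0  c=0⇒th=0,odd=0
L=6*4+0=24  i=0*2+0=0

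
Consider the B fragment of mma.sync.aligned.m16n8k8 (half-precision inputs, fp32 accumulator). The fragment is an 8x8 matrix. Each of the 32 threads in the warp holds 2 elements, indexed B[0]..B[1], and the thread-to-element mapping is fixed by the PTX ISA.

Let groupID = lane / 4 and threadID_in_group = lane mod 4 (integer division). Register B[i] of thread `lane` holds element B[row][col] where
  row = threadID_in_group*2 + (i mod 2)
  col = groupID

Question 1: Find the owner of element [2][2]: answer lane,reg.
9,0

c=2→G=2  r=2→T=1,p=0
L=2*4+1=9  i=0=0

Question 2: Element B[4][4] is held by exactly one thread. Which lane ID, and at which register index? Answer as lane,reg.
18,0

c=4⇒gr=4  r=4⇒th=2,odd=0
L=4*4+2=18  i=0=0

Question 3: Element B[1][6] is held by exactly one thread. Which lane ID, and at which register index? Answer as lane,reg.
24,1

c:6=>grp=6  r:1=>tig=0,lo=1
L=6*4+0=24  i=1=1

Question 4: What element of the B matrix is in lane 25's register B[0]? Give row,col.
2,6

lane 25: G=6 (25/4), T=1 (25%4)
i=0: r=1*2+0=2, c=G=6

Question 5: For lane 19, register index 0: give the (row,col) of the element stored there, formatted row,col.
6,4

19: gr=4,th=3
[0] (3*2+0,4) = (6,4)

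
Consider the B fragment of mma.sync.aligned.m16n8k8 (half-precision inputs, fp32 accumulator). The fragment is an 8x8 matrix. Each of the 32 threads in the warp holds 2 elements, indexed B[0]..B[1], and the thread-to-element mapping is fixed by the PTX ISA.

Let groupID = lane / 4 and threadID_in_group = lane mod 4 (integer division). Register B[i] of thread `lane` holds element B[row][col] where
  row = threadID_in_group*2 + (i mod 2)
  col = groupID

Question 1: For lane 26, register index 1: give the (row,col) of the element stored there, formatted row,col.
5,6

lane 26⇒26/4=6, 26 mod 4=2
i=1  r:2·2+1⇒5  c:6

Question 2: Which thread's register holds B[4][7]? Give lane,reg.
30,0

c=7->g=7  r=4->t=2,b0=0
L=7*4+2=30  i=0=0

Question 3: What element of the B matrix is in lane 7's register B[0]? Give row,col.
6,1

lane 7: G=1 (7/4), T=3 (7%4)
i=0: r=3*2+0=6, c=G=1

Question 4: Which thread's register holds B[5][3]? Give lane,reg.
c: 3->gid=3  r: 5->tid=2,i&1=1
L=3*4+2=14  i=1=1

14,1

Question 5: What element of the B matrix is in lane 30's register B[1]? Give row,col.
5,7

lane 30->30/4=7, 30 mod 4=2
i=1  r:2·2+1->5  c:7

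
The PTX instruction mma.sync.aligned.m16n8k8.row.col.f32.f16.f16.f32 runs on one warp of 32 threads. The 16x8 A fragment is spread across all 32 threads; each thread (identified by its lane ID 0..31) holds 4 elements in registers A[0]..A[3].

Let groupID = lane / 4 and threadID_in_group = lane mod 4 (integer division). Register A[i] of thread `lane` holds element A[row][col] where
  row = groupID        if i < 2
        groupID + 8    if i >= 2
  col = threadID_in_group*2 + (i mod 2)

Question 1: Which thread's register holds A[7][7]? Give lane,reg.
r: 7->gid=7,r8=0  c: 7->tid=3,i&1=1
L=7*4+3=31  i=0*2+1=1

31,1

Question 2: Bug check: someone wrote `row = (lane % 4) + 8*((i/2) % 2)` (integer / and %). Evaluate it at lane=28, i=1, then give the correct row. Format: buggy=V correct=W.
`(lane % 4) + 8*((i/2) % 2)`[28,1]->0
28: g=7,t=0
[1] (7+0,0*2+1) = (7,1)
row: 0 vs 7

buggy=0 correct=7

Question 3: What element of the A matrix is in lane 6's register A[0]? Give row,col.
1,4

6: gr=1,th=2
[0] (1+0,2*2+0) = (1,4)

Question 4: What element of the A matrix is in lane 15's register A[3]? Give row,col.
11,7

15: G=3,T=3
[3] (3+8,3*2+1) = (11,7)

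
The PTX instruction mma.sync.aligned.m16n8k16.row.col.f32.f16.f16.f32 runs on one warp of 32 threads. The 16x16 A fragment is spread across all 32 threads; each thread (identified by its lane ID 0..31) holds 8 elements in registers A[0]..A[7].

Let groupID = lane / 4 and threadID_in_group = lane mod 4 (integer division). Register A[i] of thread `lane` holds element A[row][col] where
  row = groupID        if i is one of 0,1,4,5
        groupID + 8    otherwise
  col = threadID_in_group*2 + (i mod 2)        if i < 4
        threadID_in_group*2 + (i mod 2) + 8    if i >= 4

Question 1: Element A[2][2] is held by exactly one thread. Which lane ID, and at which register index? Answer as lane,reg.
r: 2->gid=2,r8=0  c: 2->c8=0,tid=1,i&1=0
L=2*4+1=9  i=0*4+0*2+0=0

9,0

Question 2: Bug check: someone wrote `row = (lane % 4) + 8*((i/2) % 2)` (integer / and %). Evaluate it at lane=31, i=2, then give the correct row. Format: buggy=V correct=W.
buggy=11 correct=15

`(lane % 4) + 8*((i/2) % 2)`[31,2]→11
lane 31: G=7 (31/4), T=3 (31%4)
i=2: r=7+8=15, c=3*2+0+0=6
row: 11 vs 15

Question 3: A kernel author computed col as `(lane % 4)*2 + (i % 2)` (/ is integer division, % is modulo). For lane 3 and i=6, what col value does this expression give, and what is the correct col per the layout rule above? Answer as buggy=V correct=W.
buggy=6 correct=14

`(lane % 4)*2 + (i % 2)`[3,6]->6
lane 3->3/4=0, 3 mod 4=3
i=6  r:0+8->8  c:2·3+0+8->14
col: 6 vs 14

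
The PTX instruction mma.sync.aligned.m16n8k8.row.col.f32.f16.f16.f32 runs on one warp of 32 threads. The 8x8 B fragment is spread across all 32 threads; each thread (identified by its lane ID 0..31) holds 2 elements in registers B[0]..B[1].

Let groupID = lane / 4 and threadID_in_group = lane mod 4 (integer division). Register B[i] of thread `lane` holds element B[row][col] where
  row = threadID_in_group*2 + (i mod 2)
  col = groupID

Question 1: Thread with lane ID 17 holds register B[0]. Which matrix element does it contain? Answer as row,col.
lane 17: gid=4 (17/4), tid=1 (17%4)
i=0: r=1*2+0=2, c=gid=4

2,4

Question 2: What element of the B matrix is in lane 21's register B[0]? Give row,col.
21: grp=5,tig=1
[0] (1*2+0,5) = (2,5)

2,5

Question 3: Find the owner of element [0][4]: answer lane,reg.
c: 4->gid=4  r: 0->tid=0,i&1=0
L=4*4+0=16  i=0=0

16,0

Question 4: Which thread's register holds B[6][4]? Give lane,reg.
19,0

c: 4->gid=4  r: 6->tid=3,i&1=0
L=4*4+3=19  i=0=0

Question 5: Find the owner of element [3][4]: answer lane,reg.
17,1

c=4→G=4  r=3→T=1,p=1
L=4*4+1=17  i=1=1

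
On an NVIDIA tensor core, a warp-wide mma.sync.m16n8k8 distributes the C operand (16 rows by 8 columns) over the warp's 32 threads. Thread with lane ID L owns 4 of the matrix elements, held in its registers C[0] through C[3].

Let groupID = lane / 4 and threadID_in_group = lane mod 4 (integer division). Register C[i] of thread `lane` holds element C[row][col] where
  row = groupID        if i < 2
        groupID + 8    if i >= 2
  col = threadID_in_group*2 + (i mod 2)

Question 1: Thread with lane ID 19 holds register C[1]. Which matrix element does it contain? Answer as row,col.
4,7

19: gid=4,tid=3
[1] (4+0,3*2+1) = (4,7)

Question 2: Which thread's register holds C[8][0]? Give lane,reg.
r=8→G=0,rhi=1  c=0→T=0,p=0
L=0*4+0=0  i=1*2+0=2

0,2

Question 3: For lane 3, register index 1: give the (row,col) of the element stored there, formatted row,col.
lane 3: g=0 (3/4), t=3 (3%4)
i=1: r=0+0=0, c=3*2+1=7

0,7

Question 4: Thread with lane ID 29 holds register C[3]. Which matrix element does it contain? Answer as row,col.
15,3

lane 29->29/4=7, 29 mod 4=1
i=3  r:7+8->15  c:2·1+1->3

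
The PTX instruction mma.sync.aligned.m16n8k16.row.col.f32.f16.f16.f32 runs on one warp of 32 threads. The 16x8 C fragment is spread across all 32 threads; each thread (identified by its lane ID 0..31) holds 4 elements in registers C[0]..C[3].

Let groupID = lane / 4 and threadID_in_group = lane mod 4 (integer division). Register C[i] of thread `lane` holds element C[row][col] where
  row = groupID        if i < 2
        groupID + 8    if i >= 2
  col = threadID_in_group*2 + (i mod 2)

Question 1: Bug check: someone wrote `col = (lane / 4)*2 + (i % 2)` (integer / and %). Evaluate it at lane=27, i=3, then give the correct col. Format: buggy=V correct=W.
`(lane / 4)*2 + (i % 2)`[27,3]→13
L=27→G=27>>2=6, T=27&3=3
[3]→row 6+8=14  col 3·2+1=7
col: 13 vs 7

buggy=13 correct=7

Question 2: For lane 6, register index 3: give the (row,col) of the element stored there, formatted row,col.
9,5

6: gid=1,tid=2
[3] (1+8,2*2+1) = (9,5)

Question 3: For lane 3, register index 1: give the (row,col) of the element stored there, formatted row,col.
0,7

3: g=0,t=3
[1] (0+0,3*2+1) = (0,7)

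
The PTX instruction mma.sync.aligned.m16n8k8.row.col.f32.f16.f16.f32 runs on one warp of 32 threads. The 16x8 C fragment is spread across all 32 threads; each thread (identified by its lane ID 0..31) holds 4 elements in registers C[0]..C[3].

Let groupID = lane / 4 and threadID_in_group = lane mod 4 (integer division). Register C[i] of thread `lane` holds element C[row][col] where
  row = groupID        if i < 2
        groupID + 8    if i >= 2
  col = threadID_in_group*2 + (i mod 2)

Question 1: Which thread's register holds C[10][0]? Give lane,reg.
8,2

r:10=>grp=2,rB=1  c:0=>tig=0,lo=0
L=2*4+0=8  i=1*2+0=2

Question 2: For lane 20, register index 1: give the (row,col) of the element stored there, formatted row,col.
L=20→G=20>>2=5, T=20&3=0
[1]→row 5+0=5  col 0·2+1=1

5,1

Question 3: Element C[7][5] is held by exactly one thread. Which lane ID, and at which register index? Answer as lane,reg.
r=7⇒gr=7,Rb=0  c=5⇒th=2,odd=1
L=7*4+2=30  i=0*2+1=1

30,1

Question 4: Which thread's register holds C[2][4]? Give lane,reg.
r:2=>grp=2,rB=0  c:4=>tig=2,lo=0
L=2*4+2=10  i=0*2+0=0

10,0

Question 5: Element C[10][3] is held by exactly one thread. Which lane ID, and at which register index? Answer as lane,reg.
9,3

r=10→G=2,rhi=1  c=3→T=1,p=1
L=2*4+1=9  i=1*2+1=3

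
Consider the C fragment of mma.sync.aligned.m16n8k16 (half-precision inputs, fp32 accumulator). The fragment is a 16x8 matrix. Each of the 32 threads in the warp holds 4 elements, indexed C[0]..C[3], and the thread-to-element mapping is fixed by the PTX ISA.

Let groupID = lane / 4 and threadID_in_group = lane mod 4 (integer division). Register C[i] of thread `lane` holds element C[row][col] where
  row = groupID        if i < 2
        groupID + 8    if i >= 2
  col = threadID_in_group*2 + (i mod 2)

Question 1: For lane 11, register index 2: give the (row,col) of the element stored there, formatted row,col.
lane 11: gr=2 (11/4), th=3 (11%4)
i=2: r=2+8=10, c=3*2+0=6

10,6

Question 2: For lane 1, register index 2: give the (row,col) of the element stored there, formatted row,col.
L=1->gid=1>>2=0, tid=1&3=1
[2]->row 0+8=8  col 1·2+0=2

8,2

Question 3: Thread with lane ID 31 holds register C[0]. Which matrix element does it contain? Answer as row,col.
lane 31=>31/4=7, 31 mod 4=3
i=0  r:7+0=>7  c:2·3+0=>6

7,6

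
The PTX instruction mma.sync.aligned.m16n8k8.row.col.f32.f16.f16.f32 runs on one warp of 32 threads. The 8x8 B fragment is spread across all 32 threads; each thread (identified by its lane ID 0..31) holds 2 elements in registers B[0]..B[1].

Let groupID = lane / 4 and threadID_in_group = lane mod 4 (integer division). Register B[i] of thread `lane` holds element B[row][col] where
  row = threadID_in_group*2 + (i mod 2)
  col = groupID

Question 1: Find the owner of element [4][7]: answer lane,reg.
30,0

c=7⇒gr=7  r=4⇒th=2,odd=0
L=7*4+2=30  i=0=0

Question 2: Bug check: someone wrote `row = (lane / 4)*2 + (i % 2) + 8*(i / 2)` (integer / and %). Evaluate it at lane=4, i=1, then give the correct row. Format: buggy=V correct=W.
buggy=3 correct=1

`(lane / 4)*2 + (i % 2) + 8*(i / 2)`[4,1]=>3
lane 4=>4/4=1, 4 mod 4=0
i=1  r:2·0+1=>1  c:1
row: 3 vs 1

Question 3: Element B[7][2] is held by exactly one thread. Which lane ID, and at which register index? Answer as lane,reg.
11,1

c=2->g=2  r=7->t=3,b0=1
L=2*4+3=11  i=1=1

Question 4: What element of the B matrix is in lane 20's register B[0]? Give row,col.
20: gid=5,tid=0
[0] (0*2+0,5) = (0,5)

0,5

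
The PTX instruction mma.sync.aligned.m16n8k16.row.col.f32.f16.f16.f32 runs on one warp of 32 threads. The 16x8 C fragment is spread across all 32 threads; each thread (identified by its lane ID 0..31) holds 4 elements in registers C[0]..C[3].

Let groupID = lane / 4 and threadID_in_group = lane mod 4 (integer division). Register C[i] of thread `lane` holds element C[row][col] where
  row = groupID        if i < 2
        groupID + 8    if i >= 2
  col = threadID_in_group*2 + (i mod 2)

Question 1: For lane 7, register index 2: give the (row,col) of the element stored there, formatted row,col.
9,6

L=7->g=7>>2=1, t=7&3=3
[2]->row 1+8=9  col 3·2+0=6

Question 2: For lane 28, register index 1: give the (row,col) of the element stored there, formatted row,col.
lane 28=>28/4=7, 28 mod 4=0
i=1  r:7+0=>7  c:2·0+1=>1

7,1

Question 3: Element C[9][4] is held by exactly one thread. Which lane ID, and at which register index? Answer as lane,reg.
6,2

r=9⇒gr=1,Rb=1  c=4⇒th=2,odd=0
L=1*4+2=6  i=1*2+0=2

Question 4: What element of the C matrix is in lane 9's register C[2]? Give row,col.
10,2

lane 9: g=2 (9/4), t=1 (9%4)
i=2: r=2+8=10, c=1*2+0=2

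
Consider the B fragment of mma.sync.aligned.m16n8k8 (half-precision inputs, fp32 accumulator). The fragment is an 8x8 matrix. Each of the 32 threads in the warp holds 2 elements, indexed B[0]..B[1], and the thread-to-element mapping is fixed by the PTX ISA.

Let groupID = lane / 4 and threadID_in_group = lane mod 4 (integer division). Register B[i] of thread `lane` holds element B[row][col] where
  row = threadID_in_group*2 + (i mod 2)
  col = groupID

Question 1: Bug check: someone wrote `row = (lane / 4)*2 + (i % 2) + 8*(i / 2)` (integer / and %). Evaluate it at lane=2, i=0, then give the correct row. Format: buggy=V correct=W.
`(lane / 4)*2 + (i % 2) + 8*(i / 2)`[2,0]->0
lane 2: gid=0 (2/4), tid=2 (2%4)
i=0: r=2*2+0=4, c=gid=0
row: 0 vs 4

buggy=0 correct=4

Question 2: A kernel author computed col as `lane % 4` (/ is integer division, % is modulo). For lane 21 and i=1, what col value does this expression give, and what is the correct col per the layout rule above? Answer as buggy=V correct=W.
`lane % 4`[21,1]→1
21: G=5,T=1
[1] (1*2+1,5) = (3,5)
col: 1 vs 5

buggy=1 correct=5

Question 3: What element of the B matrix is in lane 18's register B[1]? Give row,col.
5,4

lane 18: g=4 (18/4), t=2 (18%4)
i=1: r=2*2+1=5, c=g=4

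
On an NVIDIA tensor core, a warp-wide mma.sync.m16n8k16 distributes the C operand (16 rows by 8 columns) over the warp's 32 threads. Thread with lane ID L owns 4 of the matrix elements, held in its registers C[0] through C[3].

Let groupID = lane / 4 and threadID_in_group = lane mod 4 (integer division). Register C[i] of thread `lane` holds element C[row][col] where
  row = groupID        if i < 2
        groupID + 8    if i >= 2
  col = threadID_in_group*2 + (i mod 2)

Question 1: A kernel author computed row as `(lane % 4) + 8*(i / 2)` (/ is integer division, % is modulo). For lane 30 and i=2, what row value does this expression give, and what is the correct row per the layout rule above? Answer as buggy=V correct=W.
`(lane % 4) + 8*(i / 2)`[30,2]->10
lane 30->30/4=7, 30 mod 4=2
i=2  r:7+8->15  c:2·2+0->4
row: 10 vs 15

buggy=10 correct=15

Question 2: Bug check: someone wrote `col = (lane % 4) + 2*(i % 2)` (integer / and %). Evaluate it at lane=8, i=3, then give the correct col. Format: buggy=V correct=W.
`(lane % 4) + 2*(i % 2)`[8,3]⇒2
lane 8⇒8/4=2, 8 mod 4=0
i=3  r:2+8⇒10  c:2·0+1⇒1
col: 2 vs 1

buggy=2 correct=1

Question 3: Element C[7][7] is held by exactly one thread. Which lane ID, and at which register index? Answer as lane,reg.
31,1

r:7=>grp=7,rB=0  c:7=>tig=3,lo=1
L=7*4+3=31  i=0*2+1=1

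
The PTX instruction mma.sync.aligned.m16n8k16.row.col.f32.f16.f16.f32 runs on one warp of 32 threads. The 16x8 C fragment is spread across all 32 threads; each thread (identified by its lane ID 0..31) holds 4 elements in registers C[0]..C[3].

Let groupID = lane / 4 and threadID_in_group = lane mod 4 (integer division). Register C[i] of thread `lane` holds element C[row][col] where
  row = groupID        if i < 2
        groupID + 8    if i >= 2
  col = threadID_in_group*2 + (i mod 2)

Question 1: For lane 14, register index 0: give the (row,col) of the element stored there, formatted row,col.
3,4

lane 14->14/4=3, 14 mod 4=2
i=0  r:3+0->3  c:2·2+0->4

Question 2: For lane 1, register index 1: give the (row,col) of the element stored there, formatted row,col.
0,3

lane 1: gr=0 (1/4), th=1 (1%4)
i=1: r=0+0=0, c=1*2+1=3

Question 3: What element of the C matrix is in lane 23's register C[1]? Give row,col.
L=23⇒gr=23>>2=5, th=23&3=3
[1]⇒row 5+0=5  col 3·2+1=7

5,7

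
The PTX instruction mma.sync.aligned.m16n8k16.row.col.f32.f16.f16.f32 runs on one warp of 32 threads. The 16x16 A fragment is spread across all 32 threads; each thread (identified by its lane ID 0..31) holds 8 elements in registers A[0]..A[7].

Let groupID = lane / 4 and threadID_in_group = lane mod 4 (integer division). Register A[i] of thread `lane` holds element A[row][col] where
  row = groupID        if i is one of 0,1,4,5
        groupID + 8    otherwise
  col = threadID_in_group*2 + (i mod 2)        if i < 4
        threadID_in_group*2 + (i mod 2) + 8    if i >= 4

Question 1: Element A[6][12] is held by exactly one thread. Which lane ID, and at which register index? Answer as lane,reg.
r: 6->gid=6,r8=0  c: 12->c8=1,tid=2,i&1=0
L=6*4+2=26  i=1*4+0*2+0=4

26,4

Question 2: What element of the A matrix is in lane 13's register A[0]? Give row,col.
3,2

13: grp=3,tig=1
[0] (3+0,1*2+0+0) = (3,2)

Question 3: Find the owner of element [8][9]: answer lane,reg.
r=8->g=0,rb=1  c=9->cb=1,t=0,b0=1
L=0*4+0=0  i=1*4+1*2+1=7

0,7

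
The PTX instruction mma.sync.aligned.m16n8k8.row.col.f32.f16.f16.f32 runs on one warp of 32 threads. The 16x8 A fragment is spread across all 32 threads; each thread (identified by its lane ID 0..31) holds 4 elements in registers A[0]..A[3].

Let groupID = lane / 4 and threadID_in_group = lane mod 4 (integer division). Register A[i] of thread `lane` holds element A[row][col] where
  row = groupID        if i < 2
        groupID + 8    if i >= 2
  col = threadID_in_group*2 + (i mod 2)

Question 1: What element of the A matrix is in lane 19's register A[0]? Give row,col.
lane 19->19/4=4, 19 mod 4=3
i=0  r:4+0->4  c:2·3+0->6

4,6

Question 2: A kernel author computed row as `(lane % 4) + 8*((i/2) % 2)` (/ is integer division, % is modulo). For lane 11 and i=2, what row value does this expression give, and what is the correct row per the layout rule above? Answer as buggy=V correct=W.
buggy=11 correct=10

`(lane % 4) + 8*((i/2) % 2)`[11,2]=>11
L=11=>grp=11>>2=2, tig=11&3=3
[2]=>row 2+8=10  col 3·2+0=6
row: 11 vs 10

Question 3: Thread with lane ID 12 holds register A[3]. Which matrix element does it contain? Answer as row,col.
12: gr=3,th=0
[3] (3+8,0*2+1) = (11,1)

11,1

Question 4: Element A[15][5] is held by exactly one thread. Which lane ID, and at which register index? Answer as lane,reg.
r=15->g=7,rb=1  c=5->t=2,b0=1
L=7*4+2=30  i=1*2+1=3

30,3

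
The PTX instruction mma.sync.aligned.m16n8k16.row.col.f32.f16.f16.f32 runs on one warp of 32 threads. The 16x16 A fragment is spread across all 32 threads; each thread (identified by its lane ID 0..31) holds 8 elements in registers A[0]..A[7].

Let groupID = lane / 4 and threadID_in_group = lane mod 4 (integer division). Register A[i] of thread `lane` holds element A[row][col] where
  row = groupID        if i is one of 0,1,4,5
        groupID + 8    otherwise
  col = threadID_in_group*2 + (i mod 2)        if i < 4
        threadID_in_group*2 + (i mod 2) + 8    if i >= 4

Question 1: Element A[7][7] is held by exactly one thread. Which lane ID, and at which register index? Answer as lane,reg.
31,1

r=7->g=7,rb=0  c=7->cb=0,t=3,b0=1
L=7*4+3=31  i=0*4+0*2+1=1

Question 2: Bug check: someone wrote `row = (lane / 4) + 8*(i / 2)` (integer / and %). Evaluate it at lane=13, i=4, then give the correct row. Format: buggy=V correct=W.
buggy=19 correct=3

`(lane / 4) + 8*(i / 2)`[13,4]⇒19
13: gr=3,th=1
[4] (3+0,1*2+0+8) = (3,10)
row: 19 vs 3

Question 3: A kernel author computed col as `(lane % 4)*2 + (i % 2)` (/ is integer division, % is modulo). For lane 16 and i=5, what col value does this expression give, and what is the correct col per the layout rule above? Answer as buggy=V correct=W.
`(lane % 4)*2 + (i % 2)`[16,5]=>1
L=16=>grp=16>>2=4, tig=16&3=0
[5]=>row 4+0=4  col 0·2+1+8=9
col: 1 vs 9

buggy=1 correct=9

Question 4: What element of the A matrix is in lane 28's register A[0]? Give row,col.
lane 28: g=7 (28/4), t=0 (28%4)
i=0: r=7+0=7, c=0*2+0+0=0

7,0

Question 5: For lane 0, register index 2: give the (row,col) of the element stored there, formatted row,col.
0: G=0,T=0
[2] (0+8,0*2+0+0) = (8,0)

8,0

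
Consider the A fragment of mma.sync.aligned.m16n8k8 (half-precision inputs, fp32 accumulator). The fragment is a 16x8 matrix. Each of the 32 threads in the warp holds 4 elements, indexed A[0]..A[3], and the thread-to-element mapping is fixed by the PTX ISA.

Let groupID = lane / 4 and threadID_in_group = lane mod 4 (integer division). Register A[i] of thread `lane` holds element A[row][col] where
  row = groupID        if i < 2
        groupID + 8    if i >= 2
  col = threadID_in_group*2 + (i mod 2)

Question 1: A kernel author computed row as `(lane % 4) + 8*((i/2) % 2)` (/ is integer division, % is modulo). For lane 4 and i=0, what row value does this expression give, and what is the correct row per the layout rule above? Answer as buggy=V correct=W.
`(lane % 4) + 8*((i/2) % 2)`[4,0]⇒0
4: gr=1,th=0
[0] (1+0,0*2+0) = (1,0)
row: 0 vs 1

buggy=0 correct=1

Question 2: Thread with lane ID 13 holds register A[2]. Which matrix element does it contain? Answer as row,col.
11,2

13: grp=3,tig=1
[2] (3+8,1*2+0) = (11,2)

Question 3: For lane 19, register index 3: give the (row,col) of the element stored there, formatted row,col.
12,7

L=19⇒gr=19>>2=4, th=19&3=3
[3]⇒row 4+8=12  col 3·2+1=7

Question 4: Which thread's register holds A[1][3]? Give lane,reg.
r=1->g=1,rb=0  c=3->t=1,b0=1
L=1*4+1=5  i=0*2+1=1

5,1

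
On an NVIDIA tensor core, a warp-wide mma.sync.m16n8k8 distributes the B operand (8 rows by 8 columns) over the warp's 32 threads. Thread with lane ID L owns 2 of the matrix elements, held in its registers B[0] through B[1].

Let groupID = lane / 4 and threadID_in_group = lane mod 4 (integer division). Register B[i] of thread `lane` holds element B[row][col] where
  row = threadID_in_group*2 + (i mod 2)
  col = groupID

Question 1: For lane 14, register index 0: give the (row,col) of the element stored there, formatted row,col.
14: gr=3,th=2
[0] (2*2+0,3) = (4,3)

4,3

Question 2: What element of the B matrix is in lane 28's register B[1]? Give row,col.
lane 28: gid=7 (28/4), tid=0 (28%4)
i=1: r=0*2+1=1, c=gid=7

1,7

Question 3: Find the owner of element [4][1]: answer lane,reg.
c=1→G=1  r=4→T=2,p=0
L=1*4+2=6  i=0=0

6,0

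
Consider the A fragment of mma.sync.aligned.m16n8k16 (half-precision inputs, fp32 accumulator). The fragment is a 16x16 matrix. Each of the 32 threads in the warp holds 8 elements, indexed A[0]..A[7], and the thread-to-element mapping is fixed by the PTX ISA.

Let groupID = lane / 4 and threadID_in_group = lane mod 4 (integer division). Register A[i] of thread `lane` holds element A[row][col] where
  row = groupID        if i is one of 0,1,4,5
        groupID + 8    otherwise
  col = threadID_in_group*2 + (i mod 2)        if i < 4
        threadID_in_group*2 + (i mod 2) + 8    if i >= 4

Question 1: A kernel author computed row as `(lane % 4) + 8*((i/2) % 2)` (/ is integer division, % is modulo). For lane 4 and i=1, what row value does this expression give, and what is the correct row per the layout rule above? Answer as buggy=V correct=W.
buggy=0 correct=1

`(lane % 4) + 8*((i/2) % 2)`[4,1]->0
4: gid=1,tid=0
[1] (1+0,0*2+1+0) = (1,1)
row: 0 vs 1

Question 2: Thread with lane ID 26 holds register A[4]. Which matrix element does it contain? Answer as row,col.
6,12

L=26⇒gr=26>>2=6, th=26&3=2
[4]⇒row 6+0=6  col 2·2+0+8=12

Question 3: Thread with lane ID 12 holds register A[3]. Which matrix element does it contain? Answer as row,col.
L=12->g=12>>2=3, t=12&3=0
[3]->row 3+8=11  col 0·2+1+0=1

11,1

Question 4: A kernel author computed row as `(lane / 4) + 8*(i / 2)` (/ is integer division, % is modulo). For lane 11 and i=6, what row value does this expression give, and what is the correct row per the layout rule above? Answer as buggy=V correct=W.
`(lane / 4) + 8*(i / 2)`[11,6]->26
lane 11->11/4=2, 11 mod 4=3
i=6  r:2+8->10  c:2·3+0+8->14
row: 26 vs 10

buggy=26 correct=10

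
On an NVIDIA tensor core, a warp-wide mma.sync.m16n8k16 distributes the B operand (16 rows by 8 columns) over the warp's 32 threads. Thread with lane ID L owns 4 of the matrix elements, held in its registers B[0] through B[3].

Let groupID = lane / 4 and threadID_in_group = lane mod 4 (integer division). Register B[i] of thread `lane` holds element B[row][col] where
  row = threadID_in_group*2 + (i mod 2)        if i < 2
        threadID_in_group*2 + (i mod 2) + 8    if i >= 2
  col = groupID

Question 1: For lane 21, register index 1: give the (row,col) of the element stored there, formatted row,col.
3,5

21: gr=5,th=1
[1] (1*2+1+0,5) = (3,5)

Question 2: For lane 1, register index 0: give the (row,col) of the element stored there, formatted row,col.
lane 1: gid=0 (1/4), tid=1 (1%4)
i=0: r=1*2+0+0=2, c=gid=0

2,0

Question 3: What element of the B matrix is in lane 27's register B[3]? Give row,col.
15,6

27: gid=6,tid=3
[3] (3*2+1+8,6) = (15,6)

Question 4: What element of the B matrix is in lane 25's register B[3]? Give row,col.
lane 25: gid=6 (25/4), tid=1 (25%4)
i=3: r=1*2+1+8=11, c=gid=6

11,6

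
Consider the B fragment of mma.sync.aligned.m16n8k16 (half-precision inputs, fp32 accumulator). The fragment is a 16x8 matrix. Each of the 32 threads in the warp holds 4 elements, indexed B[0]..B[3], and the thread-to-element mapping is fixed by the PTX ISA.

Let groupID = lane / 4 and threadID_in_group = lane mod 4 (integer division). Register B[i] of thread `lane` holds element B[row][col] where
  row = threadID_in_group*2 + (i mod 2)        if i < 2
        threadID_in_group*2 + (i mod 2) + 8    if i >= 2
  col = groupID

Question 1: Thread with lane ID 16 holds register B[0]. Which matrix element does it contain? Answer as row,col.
lane 16: gid=4 (16/4), tid=0 (16%4)
i=0: r=0*2+0+0=0, c=gid=4

0,4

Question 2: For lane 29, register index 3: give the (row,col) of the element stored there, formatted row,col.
11,7

lane 29: gr=7 (29/4), th=1 (29%4)
i=3: r=1*2+1+8=11, c=gr=7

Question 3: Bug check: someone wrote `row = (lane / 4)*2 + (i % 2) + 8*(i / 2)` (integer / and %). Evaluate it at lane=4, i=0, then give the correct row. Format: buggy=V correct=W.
`(lane / 4)*2 + (i % 2) + 8*(i / 2)`[4,0]->2
L=4->gid=4>>2=1, tid=4&3=0
[0]->row 0·2+0+0=0  col gid=1
row: 2 vs 0

buggy=2 correct=0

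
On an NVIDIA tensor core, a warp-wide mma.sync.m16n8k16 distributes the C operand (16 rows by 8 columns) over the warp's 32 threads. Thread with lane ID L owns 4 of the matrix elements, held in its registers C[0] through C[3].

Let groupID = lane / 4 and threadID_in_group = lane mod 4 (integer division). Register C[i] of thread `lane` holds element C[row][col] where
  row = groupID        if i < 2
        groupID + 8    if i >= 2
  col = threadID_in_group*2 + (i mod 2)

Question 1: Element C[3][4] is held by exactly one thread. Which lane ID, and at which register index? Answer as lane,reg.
14,0

r=3->g=3,rb=0  c=4->t=2,b0=0
L=3*4+2=14  i=0*2+0=0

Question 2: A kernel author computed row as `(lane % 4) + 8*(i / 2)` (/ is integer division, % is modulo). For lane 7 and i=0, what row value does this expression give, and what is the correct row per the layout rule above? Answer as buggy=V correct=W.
buggy=3 correct=1

`(lane % 4) + 8*(i / 2)`[7,0]=>3
7: grp=1,tig=3
[0] (1+0,3*2+0) = (1,6)
row: 3 vs 1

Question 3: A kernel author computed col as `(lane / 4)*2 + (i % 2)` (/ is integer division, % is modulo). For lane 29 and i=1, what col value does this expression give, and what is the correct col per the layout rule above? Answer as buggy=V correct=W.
`(lane / 4)*2 + (i % 2)`[29,1]=>15
L=29=>grp=29>>2=7, tig=29&3=1
[1]=>row 7+0=7  col 1·2+1=3
col: 15 vs 3

buggy=15 correct=3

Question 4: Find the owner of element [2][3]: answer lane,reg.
r=2⇒gr=2,Rb=0  c=3⇒th=1,odd=1
L=2*4+1=9  i=0*2+1=1

9,1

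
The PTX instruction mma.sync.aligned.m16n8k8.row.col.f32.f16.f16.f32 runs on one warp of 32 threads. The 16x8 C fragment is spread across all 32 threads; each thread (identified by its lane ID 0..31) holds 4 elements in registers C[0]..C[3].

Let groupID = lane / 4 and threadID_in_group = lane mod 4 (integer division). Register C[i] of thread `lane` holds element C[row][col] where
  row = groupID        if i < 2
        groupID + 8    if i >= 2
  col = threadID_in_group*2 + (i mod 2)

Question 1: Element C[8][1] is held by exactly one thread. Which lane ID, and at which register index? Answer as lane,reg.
r=8→G=0,rhi=1  c=1→T=0,p=1
L=0*4+0=0  i=1*2+1=3

0,3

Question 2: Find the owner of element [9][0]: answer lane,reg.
4,2

r:9=>grp=1,rB=1  c:0=>tig=0,lo=0
L=1*4+0=4  i=1*2+0=2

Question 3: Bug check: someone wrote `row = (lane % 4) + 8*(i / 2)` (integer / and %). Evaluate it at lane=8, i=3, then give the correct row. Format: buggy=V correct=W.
`(lane % 4) + 8*(i / 2)`[8,3]->8
lane 8: gid=2 (8/4), tid=0 (8%4)
i=3: r=2+8=10, c=0*2+1=1
row: 8 vs 10

buggy=8 correct=10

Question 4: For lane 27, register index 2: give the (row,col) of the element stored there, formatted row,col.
14,6

lane 27: G=6 (27/4), T=3 (27%4)
i=2: r=6+8=14, c=3*2+0=6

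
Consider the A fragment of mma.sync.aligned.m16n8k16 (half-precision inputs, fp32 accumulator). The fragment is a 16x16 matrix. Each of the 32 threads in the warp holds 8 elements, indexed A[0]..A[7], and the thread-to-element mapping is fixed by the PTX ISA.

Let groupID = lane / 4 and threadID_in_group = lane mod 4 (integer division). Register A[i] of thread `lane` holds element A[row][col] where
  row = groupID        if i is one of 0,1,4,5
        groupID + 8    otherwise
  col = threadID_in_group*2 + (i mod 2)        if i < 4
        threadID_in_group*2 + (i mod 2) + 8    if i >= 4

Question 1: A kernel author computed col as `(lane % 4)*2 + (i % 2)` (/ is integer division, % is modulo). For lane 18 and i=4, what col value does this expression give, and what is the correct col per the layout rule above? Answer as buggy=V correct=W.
buggy=4 correct=12

`(lane % 4)*2 + (i % 2)`[18,4]→4
lane 18: G=4 (18/4), T=2 (18%4)
i=4: r=4+0=4, c=2*2+0+8=12
col: 4 vs 12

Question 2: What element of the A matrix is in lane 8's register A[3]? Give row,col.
lane 8=>8/4=2, 8 mod 4=0
i=3  r:2+8=>10  c:2·0+1+0=>1

10,1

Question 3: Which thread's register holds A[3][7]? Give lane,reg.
r: 3->gid=3,r8=0  c: 7->c8=0,tid=3,i&1=1
L=3*4+3=15  i=0*4+0*2+1=1

15,1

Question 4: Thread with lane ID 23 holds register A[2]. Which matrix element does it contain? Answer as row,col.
13,6

L=23->gid=23>>2=5, tid=23&3=3
[2]->row 5+8=13  col 3·2+0+0=6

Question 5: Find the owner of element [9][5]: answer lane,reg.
r: 9->gid=1,r8=1  c: 5->c8=0,tid=2,i&1=1
L=1*4+2=6  i=0*4+1*2+1=3

6,3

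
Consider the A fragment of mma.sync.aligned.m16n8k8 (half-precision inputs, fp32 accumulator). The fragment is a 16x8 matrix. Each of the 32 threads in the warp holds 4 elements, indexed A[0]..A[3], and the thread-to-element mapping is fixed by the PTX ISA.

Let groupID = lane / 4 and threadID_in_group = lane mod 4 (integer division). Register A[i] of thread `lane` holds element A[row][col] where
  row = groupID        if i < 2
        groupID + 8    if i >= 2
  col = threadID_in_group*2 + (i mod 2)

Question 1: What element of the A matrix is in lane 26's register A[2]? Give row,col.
14,4

lane 26: gr=6 (26/4), th=2 (26%4)
i=2: r=6+8=14, c=2*2+0=4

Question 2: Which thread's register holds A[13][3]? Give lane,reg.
r: 13->gid=5,r8=1  c: 3->tid=1,i&1=1
L=5*4+1=21  i=1*2+1=3

21,3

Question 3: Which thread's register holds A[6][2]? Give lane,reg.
25,0

r=6→G=6,rhi=0  c=2→T=1,p=0
L=6*4+1=25  i=0*2+0=0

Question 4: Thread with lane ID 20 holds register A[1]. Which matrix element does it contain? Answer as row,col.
lane 20->20/4=5, 20 mod 4=0
i=1  r:5+0->5  c:2·0+1->1

5,1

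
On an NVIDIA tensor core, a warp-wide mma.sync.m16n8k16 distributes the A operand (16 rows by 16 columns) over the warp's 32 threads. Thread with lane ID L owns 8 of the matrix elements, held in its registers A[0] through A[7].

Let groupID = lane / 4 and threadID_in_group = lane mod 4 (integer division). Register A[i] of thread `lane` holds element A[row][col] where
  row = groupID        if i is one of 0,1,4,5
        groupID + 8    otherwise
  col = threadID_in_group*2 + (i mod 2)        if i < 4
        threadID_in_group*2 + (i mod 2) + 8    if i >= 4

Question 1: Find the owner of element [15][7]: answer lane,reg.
31,3

r=15⇒gr=7,Rb=1  c=7⇒Cb=0,th=3,odd=1
L=7*4+3=31  i=0*4+1*2+1=3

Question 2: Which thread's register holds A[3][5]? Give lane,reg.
r: 3->gid=3,r8=0  c: 5->c8=0,tid=2,i&1=1
L=3*4+2=14  i=0*4+0*2+1=1

14,1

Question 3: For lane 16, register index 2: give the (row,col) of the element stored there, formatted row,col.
lane 16->16/4=4, 16 mod 4=0
i=2  r:4+8->12  c:2·0+0+0->0

12,0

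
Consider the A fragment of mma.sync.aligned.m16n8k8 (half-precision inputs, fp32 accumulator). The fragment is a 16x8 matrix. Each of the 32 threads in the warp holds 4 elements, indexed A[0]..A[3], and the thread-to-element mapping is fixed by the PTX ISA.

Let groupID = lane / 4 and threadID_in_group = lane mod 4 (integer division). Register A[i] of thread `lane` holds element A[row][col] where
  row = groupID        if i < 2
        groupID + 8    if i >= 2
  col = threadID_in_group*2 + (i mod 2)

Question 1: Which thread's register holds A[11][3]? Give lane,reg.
13,3

r=11->g=3,rb=1  c=3->t=1,b0=1
L=3*4+1=13  i=1*2+1=3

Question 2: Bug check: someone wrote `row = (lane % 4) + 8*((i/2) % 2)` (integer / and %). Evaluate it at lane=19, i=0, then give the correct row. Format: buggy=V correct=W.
buggy=3 correct=4

`(lane % 4) + 8*((i/2) % 2)`[19,0]→3
lane 19: G=4 (19/4), T=3 (19%4)
i=0: r=4+0=4, c=3*2+0=6
row: 3 vs 4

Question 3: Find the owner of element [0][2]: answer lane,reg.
r=0⇒gr=0,Rb=0  c=2⇒th=1,odd=0
L=0*4+1=1  i=0*2+0=0

1,0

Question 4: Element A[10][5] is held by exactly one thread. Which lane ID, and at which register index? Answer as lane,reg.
10,3

r:10=>grp=2,rB=1  c:5=>tig=2,lo=1
L=2*4+2=10  i=1*2+1=3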